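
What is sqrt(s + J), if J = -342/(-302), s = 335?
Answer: 2*sqrt(1916039)/151 ≈ 18.334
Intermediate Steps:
J = 171/151 (J = -342*(-1/302) = 171/151 ≈ 1.1325)
sqrt(s + J) = sqrt(335 + 171/151) = sqrt(50756/151) = 2*sqrt(1916039)/151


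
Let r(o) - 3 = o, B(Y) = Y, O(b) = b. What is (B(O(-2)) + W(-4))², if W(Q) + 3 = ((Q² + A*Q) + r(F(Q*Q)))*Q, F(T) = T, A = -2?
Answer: 31329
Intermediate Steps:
r(o) = 3 + o
W(Q) = -3 + Q*(3 - 2*Q + 2*Q²) (W(Q) = -3 + ((Q² - 2*Q) + (3 + Q*Q))*Q = -3 + ((Q² - 2*Q) + (3 + Q²))*Q = -3 + (3 - 2*Q + 2*Q²)*Q = -3 + Q*(3 - 2*Q + 2*Q²))
(B(O(-2)) + W(-4))² = (-2 + (-3 - 2*(-4)² + 2*(-4)³ + 3*(-4)))² = (-2 + (-3 - 2*16 + 2*(-64) - 12))² = (-2 + (-3 - 32 - 128 - 12))² = (-2 - 175)² = (-177)² = 31329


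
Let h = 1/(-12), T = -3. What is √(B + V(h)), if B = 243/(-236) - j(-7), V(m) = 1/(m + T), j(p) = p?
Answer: √107624083/4366 ≈ 2.3761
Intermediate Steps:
h = -1/12 ≈ -0.083333
V(m) = 1/(-3 + m) (V(m) = 1/(m - 3) = 1/(-3 + m))
B = 1409/236 (B = 243/(-236) - 1*(-7) = 243*(-1/236) + 7 = -243/236 + 7 = 1409/236 ≈ 5.9703)
√(B + V(h)) = √(1409/236 + 1/(-3 - 1/12)) = √(1409/236 + 1/(-37/12)) = √(1409/236 - 12/37) = √(49301/8732) = √107624083/4366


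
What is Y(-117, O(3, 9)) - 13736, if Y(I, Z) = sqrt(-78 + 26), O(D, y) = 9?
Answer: -13736 + 2*I*sqrt(13) ≈ -13736.0 + 7.2111*I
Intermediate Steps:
Y(I, Z) = 2*I*sqrt(13) (Y(I, Z) = sqrt(-52) = 2*I*sqrt(13))
Y(-117, O(3, 9)) - 13736 = 2*I*sqrt(13) - 13736 = -13736 + 2*I*sqrt(13)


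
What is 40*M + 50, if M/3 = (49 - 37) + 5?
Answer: 2090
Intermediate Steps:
M = 51 (M = 3*((49 - 37) + 5) = 3*(12 + 5) = 3*17 = 51)
40*M + 50 = 40*51 + 50 = 2040 + 50 = 2090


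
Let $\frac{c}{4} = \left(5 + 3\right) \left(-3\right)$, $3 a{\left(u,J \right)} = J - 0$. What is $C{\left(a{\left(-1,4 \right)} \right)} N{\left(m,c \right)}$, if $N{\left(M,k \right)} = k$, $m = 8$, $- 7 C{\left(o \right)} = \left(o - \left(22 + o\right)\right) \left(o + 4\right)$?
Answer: $- \frac{11264}{7} \approx -1609.1$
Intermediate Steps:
$a{\left(u,J \right)} = \frac{J}{3}$ ($a{\left(u,J \right)} = \frac{J - 0}{3} = \frac{J + 0}{3} = \frac{J}{3}$)
$C{\left(o \right)} = \frac{88}{7} + \frac{22 o}{7}$ ($C{\left(o \right)} = - \frac{\left(o - \left(22 + o\right)\right) \left(o + 4\right)}{7} = - \frac{\left(-22\right) \left(4 + o\right)}{7} = - \frac{-88 - 22 o}{7} = \frac{88}{7} + \frac{22 o}{7}$)
$c = -96$ ($c = 4 \left(5 + 3\right) \left(-3\right) = 4 \cdot 8 \left(-3\right) = 4 \left(-24\right) = -96$)
$C{\left(a{\left(-1,4 \right)} \right)} N{\left(m,c \right)} = \left(\frac{88}{7} + \frac{22 \cdot \frac{1}{3} \cdot 4}{7}\right) \left(-96\right) = \left(\frac{88}{7} + \frac{22}{7} \cdot \frac{4}{3}\right) \left(-96\right) = \left(\frac{88}{7} + \frac{88}{21}\right) \left(-96\right) = \frac{352}{21} \left(-96\right) = - \frac{11264}{7}$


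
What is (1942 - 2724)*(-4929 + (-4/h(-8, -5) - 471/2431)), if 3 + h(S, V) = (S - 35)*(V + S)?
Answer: 76618582606/19877 ≈ 3.8546e+6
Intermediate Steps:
h(S, V) = -3 + (-35 + S)*(S + V) (h(S, V) = -3 + (S - 35)*(V + S) = -3 + (-35 + S)*(S + V))
(1942 - 2724)*(-4929 + (-4/h(-8, -5) - 471/2431)) = (1942 - 2724)*(-4929 + (-4/(-3 + (-8)² - 35*(-8) - 35*(-5) - 8*(-5)) - 471/2431)) = -782*(-4929 + (-4/(-3 + 64 + 280 + 175 + 40) - 471*1/2431)) = -782*(-4929 + (-4/556 - 471/2431)) = -782*(-4929 + (-4*1/556 - 471/2431)) = -782*(-4929 + (-1/139 - 471/2431)) = -782*(-4929 - 67900/337909) = -782*(-1665621361/337909) = 76618582606/19877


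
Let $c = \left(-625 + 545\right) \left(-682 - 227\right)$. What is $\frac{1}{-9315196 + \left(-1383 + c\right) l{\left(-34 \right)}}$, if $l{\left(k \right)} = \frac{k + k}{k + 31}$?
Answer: $- \frac{1}{7698224} \approx -1.299 \cdot 10^{-7}$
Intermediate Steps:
$c = 72720$ ($c = \left(-80\right) \left(-909\right) = 72720$)
$l{\left(k \right)} = \frac{2 k}{31 + k}$
$\frac{1}{-9315196 + \left(-1383 + c\right) l{\left(-34 \right)}} = \frac{1}{-9315196 + \left(-1383 + 72720\right) 2 \left(-34\right) \frac{1}{31 - 34}} = \frac{1}{-9315196 + 71337 \cdot 2 \left(-34\right) \frac{1}{-3}} = \frac{1}{-9315196 + 71337 \cdot 2 \left(-34\right) \left(- \frac{1}{3}\right)} = \frac{1}{-9315196 + 71337 \cdot \frac{68}{3}} = \frac{1}{-9315196 + 1616972} = \frac{1}{-7698224} = - \frac{1}{7698224}$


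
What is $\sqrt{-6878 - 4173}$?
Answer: $i \sqrt{11051} \approx 105.12 i$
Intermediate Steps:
$\sqrt{-6878 - 4173} = \sqrt{-11051} = i \sqrt{11051}$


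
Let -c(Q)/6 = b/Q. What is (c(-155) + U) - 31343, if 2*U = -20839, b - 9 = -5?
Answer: -12946327/310 ≈ -41762.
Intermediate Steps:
b = 4 (b = 9 - 5 = 4)
U = -20839/2 (U = (1/2)*(-20839) = -20839/2 ≈ -10420.)
c(Q) = -24/Q
(c(-155) + U) - 31343 = (-24/(-155) - 20839/2) - 31343 = (-24*(-1/155) - 20839/2) - 31343 = (24/155 - 20839/2) - 31343 = -3229997/310 - 31343 = -12946327/310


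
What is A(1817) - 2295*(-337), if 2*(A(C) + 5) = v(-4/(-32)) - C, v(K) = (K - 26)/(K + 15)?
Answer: 93472578/121 ≈ 7.7250e+5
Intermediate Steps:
v(K) = (-26 + K)/(15 + K)
A(C) = -1417/242 - C/2 (A(C) = -5 + ((-26 - 4/(-32))/(15 - 4/(-32)) - C)/2 = -5 + ((-26 - 4*(-1/32))/(15 - 4*(-1/32)) - C)/2 = -5 + ((-26 + ⅛)/(15 + ⅛) - C)/2 = -5 + (-207/8/(121/8) - C)/2 = -5 + ((8/121)*(-207/8) - C)/2 = -5 + (-207/121 - C)/2 = -5 + (-207/242 - C/2) = -1417/242 - C/2)
A(1817) - 2295*(-337) = (-1417/242 - ½*1817) - 2295*(-337) = (-1417/242 - 1817/2) - 1*(-773415) = -110637/121 + 773415 = 93472578/121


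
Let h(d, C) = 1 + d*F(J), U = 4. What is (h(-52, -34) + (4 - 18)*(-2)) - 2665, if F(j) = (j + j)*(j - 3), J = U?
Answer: -3052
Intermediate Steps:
J = 4
F(j) = 2*j*(-3 + j) (F(j) = (2*j)*(-3 + j) = 2*j*(-3 + j))
h(d, C) = 1 + 8*d (h(d, C) = 1 + d*(2*4*(-3 + 4)) = 1 + d*(2*4*1) = 1 + d*8 = 1 + 8*d)
(h(-52, -34) + (4 - 18)*(-2)) - 2665 = ((1 + 8*(-52)) + (4 - 18)*(-2)) - 2665 = ((1 - 416) - 14*(-2)) - 2665 = (-415 + 28) - 2665 = -387 - 2665 = -3052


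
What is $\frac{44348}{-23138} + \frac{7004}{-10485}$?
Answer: $- \frac{313523666}{121300965} \approx -2.5847$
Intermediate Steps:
$\frac{44348}{-23138} + \frac{7004}{-10485} = 44348 \left(- \frac{1}{23138}\right) + 7004 \left(- \frac{1}{10485}\right) = - \frac{22174}{11569} - \frac{7004}{10485} = - \frac{313523666}{121300965}$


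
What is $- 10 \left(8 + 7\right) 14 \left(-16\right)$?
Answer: $33600$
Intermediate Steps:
$- 10 \left(8 + 7\right) 14 \left(-16\right) = \left(-10\right) 15 \cdot 14 \left(-16\right) = \left(-150\right) 14 \left(-16\right) = \left(-2100\right) \left(-16\right) = 33600$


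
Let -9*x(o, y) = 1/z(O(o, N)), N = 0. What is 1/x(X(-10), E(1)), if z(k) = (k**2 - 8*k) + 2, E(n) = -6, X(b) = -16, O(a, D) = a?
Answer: -3474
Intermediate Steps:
z(k) = 2 + k**2 - 8*k
x(o, y) = -1/(9*(2 + o**2 - 8*o))
1/x(X(-10), E(1)) = 1/(-1/(18 - 72*(-16) + 9*(-16)**2)) = 1/(-1/(18 + 1152 + 9*256)) = 1/(-1/(18 + 1152 + 2304)) = 1/(-1/3474) = -3474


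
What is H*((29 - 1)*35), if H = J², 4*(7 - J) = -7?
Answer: 300125/4 ≈ 75031.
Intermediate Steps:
J = 35/4 (J = 7 - ¼*(-7) = 7 + 7/4 = 35/4 ≈ 8.7500)
H = 1225/16 (H = (35/4)² = 1225/16 ≈ 76.563)
H*((29 - 1)*35) = 1225*((29 - 1)*35)/16 = 1225*(28*35)/16 = (1225/16)*980 = 300125/4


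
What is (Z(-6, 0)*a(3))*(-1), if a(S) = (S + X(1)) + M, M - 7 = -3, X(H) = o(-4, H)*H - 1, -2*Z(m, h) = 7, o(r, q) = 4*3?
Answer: 63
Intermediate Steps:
o(r, q) = 12
Z(m, h) = -7/2 (Z(m, h) = -1/2*7 = -7/2)
X(H) = -1 + 12*H (X(H) = 12*H - 1 = -1 + 12*H)
M = 4 (M = 7 - 3 = 4)
a(S) = 15 + S (a(S) = (S + (-1 + 12*1)) + 4 = (S + (-1 + 12)) + 4 = (S + 11) + 4 = (11 + S) + 4 = 15 + S)
(Z(-6, 0)*a(3))*(-1) = -7*(15 + 3)/2*(-1) = -7/2*18*(-1) = -63*(-1) = 63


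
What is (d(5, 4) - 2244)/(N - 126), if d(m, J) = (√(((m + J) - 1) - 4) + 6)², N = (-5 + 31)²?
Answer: -218/55 ≈ -3.9636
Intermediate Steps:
N = 676 (N = 26² = 676)
d(m, J) = (6 + √(-5 + J + m))² (d(m, J) = (√(((J + m) - 1) - 4) + 6)² = (√((-1 + J + m) - 4) + 6)² = (√(-5 + J + m) + 6)² = (6 + √(-5 + J + m))²)
(d(5, 4) - 2244)/(N - 126) = ((6 + √(-5 + 4 + 5))² - 2244)/(676 - 126) = ((6 + √4)² - 2244)/550 = ((6 + 2)² - 2244)*(1/550) = (8² - 2244)*(1/550) = (64 - 2244)*(1/550) = -2180*1/550 = -218/55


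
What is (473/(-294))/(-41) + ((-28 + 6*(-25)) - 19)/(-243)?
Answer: 829859/976374 ≈ 0.84994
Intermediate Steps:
(473/(-294))/(-41) + ((-28 + 6*(-25)) - 19)/(-243) = (473*(-1/294))*(-1/41) + ((-28 - 150) - 19)*(-1/243) = -473/294*(-1/41) + (-178 - 19)*(-1/243) = 473/12054 - 197*(-1/243) = 473/12054 + 197/243 = 829859/976374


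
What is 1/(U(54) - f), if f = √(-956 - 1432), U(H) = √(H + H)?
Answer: 1/(2*(3*√3 - I*√597)) ≈ 0.0041636 + 0.019578*I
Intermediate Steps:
U(H) = √2*√H (U(H) = √(2*H) = √2*√H)
f = 2*I*√597 (f = √(-2388) = 2*I*√597 ≈ 48.867*I)
1/(U(54) - f) = 1/(√2*√54 - 2*I*√597) = 1/(√2*(3*√6) - 2*I*√597) = 1/(6*√3 - 2*I*√597)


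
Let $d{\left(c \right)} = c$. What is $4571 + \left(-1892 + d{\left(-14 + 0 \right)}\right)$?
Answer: $2665$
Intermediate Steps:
$4571 + \left(-1892 + d{\left(-14 + 0 \right)}\right) = 4571 + \left(-1892 + \left(-14 + 0\right)\right) = 4571 - 1906 = 2665$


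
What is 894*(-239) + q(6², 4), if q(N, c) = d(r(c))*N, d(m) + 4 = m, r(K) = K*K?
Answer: -213234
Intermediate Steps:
r(K) = K²
d(m) = -4 + m
q(N, c) = N*(-4 + c²) (q(N, c) = (-4 + c²)*N = N*(-4 + c²))
894*(-239) + q(6², 4) = 894*(-239) + 6²*(-4 + 4²) = -213666 + 36*(-4 + 16) = -213666 + 36*12 = -213666 + 432 = -213234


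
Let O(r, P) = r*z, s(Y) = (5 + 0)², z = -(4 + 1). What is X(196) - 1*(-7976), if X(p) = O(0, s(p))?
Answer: 7976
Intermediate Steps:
z = -5 (z = -1*5 = -5)
s(Y) = 25 (s(Y) = 5² = 25)
O(r, P) = -5*r (O(r, P) = r*(-5) = -5*r)
X(p) = 0 (X(p) = -5*0 = 0)
X(196) - 1*(-7976) = 0 - 1*(-7976) = 0 + 7976 = 7976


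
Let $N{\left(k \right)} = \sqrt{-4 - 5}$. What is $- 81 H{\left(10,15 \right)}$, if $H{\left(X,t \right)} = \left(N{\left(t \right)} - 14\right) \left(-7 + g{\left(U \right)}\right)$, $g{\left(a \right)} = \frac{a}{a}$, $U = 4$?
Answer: $-6804 + 1458 i \approx -6804.0 + 1458.0 i$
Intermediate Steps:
$N{\left(k \right)} = 3 i$ ($N{\left(k \right)} = \sqrt{-9} = 3 i$)
$g{\left(a \right)} = 1$
$H{\left(X,t \right)} = 84 - 18 i$ ($H{\left(X,t \right)} = \left(3 i - 14\right) \left(-7 + 1\right) = \left(-14 + 3 i\right) \left(-6\right) = 84 - 18 i$)
$- 81 H{\left(10,15 \right)} = - 81 \left(84 - 18 i\right) = -6804 + 1458 i$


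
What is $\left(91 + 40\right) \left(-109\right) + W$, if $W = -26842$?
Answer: $-41121$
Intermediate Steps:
$\left(91 + 40\right) \left(-109\right) + W = \left(91 + 40\right) \left(-109\right) - 26842 = 131 \left(-109\right) - 26842 = -14279 - 26842 = -41121$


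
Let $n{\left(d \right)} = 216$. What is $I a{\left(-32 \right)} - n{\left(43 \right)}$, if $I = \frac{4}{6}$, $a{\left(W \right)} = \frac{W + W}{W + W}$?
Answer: $- \frac{646}{3} \approx -215.33$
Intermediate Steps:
$a{\left(W \right)} = 1$ ($a{\left(W \right)} = \frac{2 W}{2 W} = 2 W \frac{1}{2 W} = 1$)
$I = \frac{2}{3}$ ($I = 4 \cdot \frac{1}{6} = \frac{2}{3} \approx 0.66667$)
$I a{\left(-32 \right)} - n{\left(43 \right)} = \frac{2}{3} \cdot 1 - 216 = \frac{2}{3} - 216 = - \frac{646}{3}$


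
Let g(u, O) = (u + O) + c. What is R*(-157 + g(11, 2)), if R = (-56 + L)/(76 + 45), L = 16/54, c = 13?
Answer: 197024/3267 ≈ 60.307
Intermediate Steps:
L = 8/27 (L = 16*(1/54) = 8/27 ≈ 0.29630)
g(u, O) = 13 + O + u (g(u, O) = (u + O) + 13 = (O + u) + 13 = 13 + O + u)
R = -1504/3267 (R = (-56 + 8/27)/(76 + 45) = -1504/27/121 = -1504/27*1/121 = -1504/3267 ≈ -0.46036)
R*(-157 + g(11, 2)) = -1504*(-157 + (13 + 2 + 11))/3267 = -1504*(-157 + 26)/3267 = -1504/3267*(-131) = 197024/3267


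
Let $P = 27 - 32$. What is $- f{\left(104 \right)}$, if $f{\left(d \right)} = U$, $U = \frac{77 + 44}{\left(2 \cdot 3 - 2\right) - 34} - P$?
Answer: $- \frac{29}{30} \approx -0.96667$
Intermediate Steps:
$P = -5$ ($P = 27 - 32 = -5$)
$U = \frac{29}{30}$ ($U = \frac{77 + 44}{\left(2 \cdot 3 - 2\right) - 34} - -5 = \frac{121}{\left(6 - 2\right) - 34} + 5 = \frac{121}{4 - 34} + 5 = \frac{121}{-30} + 5 = 121 \left(- \frac{1}{30}\right) + 5 = - \frac{121}{30} + 5 = \frac{29}{30} \approx 0.96667$)
$f{\left(d \right)} = \frac{29}{30}$
$- f{\left(104 \right)} = \left(-1\right) \frac{29}{30} = - \frac{29}{30}$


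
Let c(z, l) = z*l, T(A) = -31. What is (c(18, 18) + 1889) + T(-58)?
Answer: 2182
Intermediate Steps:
c(z, l) = l*z
(c(18, 18) + 1889) + T(-58) = (18*18 + 1889) - 31 = (324 + 1889) - 31 = 2213 - 31 = 2182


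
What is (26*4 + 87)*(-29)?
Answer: -5539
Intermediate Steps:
(26*4 + 87)*(-29) = (104 + 87)*(-29) = 191*(-29) = -5539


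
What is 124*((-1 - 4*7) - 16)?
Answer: -5580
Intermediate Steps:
124*((-1 - 4*7) - 16) = 124*((-1 - 28) - 16) = 124*(-29 - 16) = 124*(-45) = -5580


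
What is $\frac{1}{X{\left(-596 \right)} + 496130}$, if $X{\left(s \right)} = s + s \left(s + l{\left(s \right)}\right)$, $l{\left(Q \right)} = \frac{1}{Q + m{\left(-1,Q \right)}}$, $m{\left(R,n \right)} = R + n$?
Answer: $\frac{1193}{1014945346} \approx 1.1754 \cdot 10^{-6}$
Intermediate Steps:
$l{\left(Q \right)} = \frac{1}{-1 + 2 Q}$ ($l{\left(Q \right)} = \frac{1}{Q + \left(-1 + Q\right)} = \frac{1}{-1 + 2 Q}$)
$X{\left(s \right)} = s + s \left(s + \frac{1}{-1 + 2 s}\right)$
$\frac{1}{X{\left(-596 \right)} + 496130} = \frac{1}{\frac{\left(-596\right)^{2} \left(1 + 2 \left(-596\right)\right)}{-1 + 2 \left(-596\right)} + 496130} = \frac{1}{\frac{355216 \left(1 - 1192\right)}{-1 - 1192} + 496130} = \frac{1}{355216 \frac{1}{-1193} \left(-1191\right) + 496130} = \frac{1}{355216 \left(- \frac{1}{1193}\right) \left(-1191\right) + 496130} = \frac{1}{\frac{423062256}{1193} + 496130} = \frac{1}{\frac{1014945346}{1193}} = \frac{1193}{1014945346}$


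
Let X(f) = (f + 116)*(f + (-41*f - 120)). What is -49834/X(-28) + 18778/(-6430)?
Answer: -98644831/28292000 ≈ -3.4867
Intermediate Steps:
X(f) = (-120 - 40*f)*(116 + f) (X(f) = (116 + f)*(f + (-120 - 41*f)) = (116 + f)*(-120 - 40*f) = (-120 - 40*f)*(116 + f))
-49834/X(-28) + 18778/(-6430) = -49834/(-13920 - 4760*(-28) - 40*(-28)**2) + 18778/(-6430) = -49834/(-13920 + 133280 - 40*784) + 18778*(-1/6430) = -49834/(-13920 + 133280 - 31360) - 9389/3215 = -49834/88000 - 9389/3215 = -49834*1/88000 - 9389/3215 = -24917/44000 - 9389/3215 = -98644831/28292000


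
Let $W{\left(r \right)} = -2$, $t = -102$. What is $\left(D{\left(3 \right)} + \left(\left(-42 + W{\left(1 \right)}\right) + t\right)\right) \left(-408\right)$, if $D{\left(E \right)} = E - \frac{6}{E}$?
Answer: $59160$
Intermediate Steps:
$D{\left(E \right)} = E - \frac{6}{E}$
$\left(D{\left(3 \right)} + \left(\left(-42 + W{\left(1 \right)}\right) + t\right)\right) \left(-408\right) = \left(\left(3 - \frac{6}{3}\right) - 146\right) \left(-408\right) = \left(\left(3 - 2\right) - 146\right) \left(-408\right) = \left(1 - 146\right) \left(-408\right) = \left(-145\right) \left(-408\right) = 59160$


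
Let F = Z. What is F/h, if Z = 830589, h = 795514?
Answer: 830589/795514 ≈ 1.0441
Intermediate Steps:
F = 830589
F/h = 830589/795514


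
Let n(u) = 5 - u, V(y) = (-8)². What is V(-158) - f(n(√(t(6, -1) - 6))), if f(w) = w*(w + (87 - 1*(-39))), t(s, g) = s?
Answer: -591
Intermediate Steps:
V(y) = 64
f(w) = w*(126 + w) (f(w) = w*(w + (87 + 39)) = w*(w + 126) = w*(126 + w))
V(-158) - f(n(√(t(6, -1) - 6))) = 64 - (5 - √(6 - 6))*(126 + (5 - √(6 - 6))) = 64 - (5 - √0)*(126 + (5 - √0)) = 64 - (5 - 1*0)*(126 + (5 - 1*0)) = 64 - (5 + 0)*(126 + (5 + 0)) = 64 - 5*(126 + 5) = 64 - 5*131 = 64 - 1*655 = 64 - 655 = -591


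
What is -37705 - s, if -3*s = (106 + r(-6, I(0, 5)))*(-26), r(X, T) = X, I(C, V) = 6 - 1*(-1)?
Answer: -115715/3 ≈ -38572.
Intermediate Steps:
I(C, V) = 7 (I(C, V) = 6 + 1 = 7)
s = 2600/3 (s = -(106 - 6)*(-26)/3 = -100*(-26)/3 = -1/3*(-2600) = 2600/3 ≈ 866.67)
-37705 - s = -37705 - 1*2600/3 = -37705 - 2600/3 = -115715/3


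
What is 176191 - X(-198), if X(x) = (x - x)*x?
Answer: 176191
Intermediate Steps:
X(x) = 0 (X(x) = 0*x = 0)
176191 - X(-198) = 176191 - 1*0 = 176191 + 0 = 176191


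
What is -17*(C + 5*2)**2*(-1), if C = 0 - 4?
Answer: 612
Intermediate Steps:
C = -4
-17*(C + 5*2)**2*(-1) = -17*(-4 + 5*2)**2*(-1) = -17*(-4 + 10)**2*(-1) = -17*6**2*(-1) = -17*36*(-1) = -612*(-1) = 612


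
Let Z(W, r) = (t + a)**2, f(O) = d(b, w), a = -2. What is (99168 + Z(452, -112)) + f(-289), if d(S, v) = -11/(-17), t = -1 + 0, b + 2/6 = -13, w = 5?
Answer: 1686020/17 ≈ 99178.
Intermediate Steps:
b = -40/3 (b = -1/3 - 13 = -40/3 ≈ -13.333)
t = -1
d(S, v) = 11/17 (d(S, v) = -11*(-1/17) = 11/17)
f(O) = 11/17
Z(W, r) = 9 (Z(W, r) = (-1 - 2)**2 = (-3)**2 = 9)
(99168 + Z(452, -112)) + f(-289) = (99168 + 9) + 11/17 = 99177 + 11/17 = 1686020/17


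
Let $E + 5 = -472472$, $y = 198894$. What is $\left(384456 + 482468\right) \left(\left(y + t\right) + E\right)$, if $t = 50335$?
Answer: $-193539049152$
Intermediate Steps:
$E = -472477$ ($E = -5 - 472472 = -472477$)
$\left(384456 + 482468\right) \left(\left(y + t\right) + E\right) = \left(384456 + 482468\right) \left(\left(198894 + 50335\right) - 472477\right) = 866924 \left(249229 - 472477\right) = 866924 \left(-223248\right) = -193539049152$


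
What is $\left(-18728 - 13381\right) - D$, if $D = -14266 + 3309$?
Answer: $-21152$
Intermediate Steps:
$D = -10957$
$\left(-18728 - 13381\right) - D = \left(-18728 - 13381\right) - -10957 = \left(-18728 - 13381\right) + 10957 = -32109 + 10957 = -21152$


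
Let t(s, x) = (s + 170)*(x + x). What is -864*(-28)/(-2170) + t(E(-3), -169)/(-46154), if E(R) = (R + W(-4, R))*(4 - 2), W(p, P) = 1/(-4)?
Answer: -71188347/7153870 ≈ -9.9510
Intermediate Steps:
W(p, P) = -1/4
E(R) = -1/2 + 2*R (E(R) = (R - 1/4)*(4 - 2) = (-1/4 + R)*2 = -1/2 + 2*R)
t(s, x) = 2*x*(170 + s) (t(s, x) = (170 + s)*(2*x) = 2*x*(170 + s))
-864*(-28)/(-2170) + t(E(-3), -169)/(-46154) = -864*(-28)/(-2170) + (2*(-169)*(170 + (-1/2 + 2*(-3))))/(-46154) = 24192*(-1/2170) + (2*(-169)*(170 + (-1/2 - 6)))*(-1/46154) = -1728/155 + (2*(-169)*(170 - 13/2))*(-1/46154) = -1728/155 + (2*(-169)*(327/2))*(-1/46154) = -1728/155 - 55263*(-1/46154) = -1728/155 + 55263/46154 = -71188347/7153870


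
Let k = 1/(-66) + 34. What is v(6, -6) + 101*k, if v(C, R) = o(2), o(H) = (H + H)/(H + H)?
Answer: 226609/66 ≈ 3433.5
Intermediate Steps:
o(H) = 1 (o(H) = (2*H)/((2*H)) = (2*H)*(1/(2*H)) = 1)
v(C, R) = 1
k = 2243/66 (k = -1/66 + 34 = 2243/66 ≈ 33.985)
v(6, -6) + 101*k = 1 + 101*(2243/66) = 1 + 226543/66 = 226609/66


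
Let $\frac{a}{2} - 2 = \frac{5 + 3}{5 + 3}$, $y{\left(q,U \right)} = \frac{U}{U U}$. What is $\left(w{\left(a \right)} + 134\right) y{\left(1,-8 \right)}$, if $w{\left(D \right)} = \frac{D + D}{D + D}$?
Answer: $- \frac{135}{8} \approx -16.875$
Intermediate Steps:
$y{\left(q,U \right)} = \frac{1}{U}$ ($y{\left(q,U \right)} = \frac{U}{U^{2}} = \frac{1}{U}$)
$a = 6$ ($a = 4 + 2 \frac{5 + 3}{5 + 3} = 4 + 2 \cdot \frac{8}{8} = 4 + 2 \cdot 8 \cdot \frac{1}{8} = 4 + 2 \cdot 1 = 4 + 2 = 6$)
$w{\left(D \right)} = 1$ ($w{\left(D \right)} = \frac{2 D}{2 D} = 2 D \frac{1}{2 D} = 1$)
$\left(w{\left(a \right)} + 134\right) y{\left(1,-8 \right)} = \frac{1 + 134}{-8} = 135 \left(- \frac{1}{8}\right) = - \frac{135}{8}$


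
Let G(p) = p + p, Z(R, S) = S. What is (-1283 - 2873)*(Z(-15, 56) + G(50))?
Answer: -648336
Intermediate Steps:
G(p) = 2*p
(-1283 - 2873)*(Z(-15, 56) + G(50)) = (-1283 - 2873)*(56 + 2*50) = -4156*(56 + 100) = -4156*156 = -648336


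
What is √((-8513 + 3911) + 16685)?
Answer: √12083 ≈ 109.92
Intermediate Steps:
√((-8513 + 3911) + 16685) = √(-4602 + 16685) = √12083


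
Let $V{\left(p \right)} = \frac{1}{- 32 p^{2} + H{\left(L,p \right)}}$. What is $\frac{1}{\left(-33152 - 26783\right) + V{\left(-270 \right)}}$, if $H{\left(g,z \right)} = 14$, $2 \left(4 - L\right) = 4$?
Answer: $- \frac{2332786}{139815528911} \approx -1.6685 \cdot 10^{-5}$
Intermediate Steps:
$L = 2$ ($L = 4 - 2 = 2$)
$V{\left(p \right)} = \frac{1}{14 - 32 p^{2}}$ ($V{\left(p \right)} = \frac{1}{- 32 p^{2} + 14} = \frac{1}{14 - 32 p^{2}}$)
$\frac{1}{\left(-33152 - 26783\right) + V{\left(-270 \right)}} = \frac{1}{\left(-33152 - 26783\right) - \frac{1}{-14 + 32 \left(-270\right)^{2}}} = \frac{1}{-59935 - \frac{1}{-14 + 32 \cdot 72900}} = \frac{1}{-59935 - \frac{1}{-14 + 2332800}} = \frac{1}{-59935 - \frac{1}{2332786}} = \frac{1}{- \frac{139815528911}{2332786}} = - \frac{2332786}{139815528911}$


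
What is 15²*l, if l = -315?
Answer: -70875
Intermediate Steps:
15²*l = 15²*(-315) = 225*(-315) = -70875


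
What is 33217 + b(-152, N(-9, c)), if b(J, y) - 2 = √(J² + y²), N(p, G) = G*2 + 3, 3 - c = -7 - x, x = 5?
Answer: 33219 + √24193 ≈ 33375.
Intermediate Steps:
c = 15 (c = 3 - (-7 - 1*5) = 3 - (-7 - 5) = 3 - 1*(-12) = 3 + 12 = 15)
N(p, G) = 3 + 2*G (N(p, G) = 2*G + 3 = 3 + 2*G)
b(J, y) = 2 + √(J² + y²)
33217 + b(-152, N(-9, c)) = 33217 + (2 + √((-152)² + (3 + 2*15)²)) = 33217 + (2 + √(23104 + (3 + 30)²)) = 33217 + (2 + √(23104 + 33²)) = 33217 + (2 + √(23104 + 1089)) = 33217 + (2 + √24193) = 33219 + √24193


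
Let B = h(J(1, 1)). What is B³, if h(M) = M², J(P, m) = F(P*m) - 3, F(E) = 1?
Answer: 64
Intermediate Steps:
J(P, m) = -2 (J(P, m) = 1 - 3 = -2)
B = 4 (B = (-2)² = 4)
B³ = 4³ = 64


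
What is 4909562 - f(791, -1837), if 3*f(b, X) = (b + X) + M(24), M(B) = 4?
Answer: 14729728/3 ≈ 4.9099e+6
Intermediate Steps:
f(b, X) = 4/3 + X/3 + b/3 (f(b, X) = ((b + X) + 4)/3 = ((X + b) + 4)/3 = (4 + X + b)/3 = 4/3 + X/3 + b/3)
4909562 - f(791, -1837) = 4909562 - (4/3 + (⅓)*(-1837) + (⅓)*791) = 4909562 - (4/3 - 1837/3 + 791/3) = 4909562 - 1*(-1042/3) = 4909562 + 1042/3 = 14729728/3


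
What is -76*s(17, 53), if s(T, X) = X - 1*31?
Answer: -1672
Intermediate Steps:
s(T, X) = -31 + X (s(T, X) = X - 31 = -31 + X)
-76*s(17, 53) = -76*(-31 + 53) = -76*22 = -1672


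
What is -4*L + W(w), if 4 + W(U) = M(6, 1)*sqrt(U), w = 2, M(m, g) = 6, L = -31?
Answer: 120 + 6*sqrt(2) ≈ 128.49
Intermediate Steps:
W(U) = -4 + 6*sqrt(U)
-4*L + W(w) = -4*(-31) + (-4 + 6*sqrt(2)) = 124 + (-4 + 6*sqrt(2)) = 120 + 6*sqrt(2)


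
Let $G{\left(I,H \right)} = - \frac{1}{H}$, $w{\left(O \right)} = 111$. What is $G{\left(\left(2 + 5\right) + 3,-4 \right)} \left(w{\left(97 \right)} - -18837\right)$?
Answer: $4737$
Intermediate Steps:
$G{\left(\left(2 + 5\right) + 3,-4 \right)} \left(w{\left(97 \right)} - -18837\right) = - \frac{1}{-4} \left(111 - -18837\right) = \left(-1\right) \left(- \frac{1}{4}\right) \left(111 + 18837\right) = \frac{1}{4} \cdot 18948 = 4737$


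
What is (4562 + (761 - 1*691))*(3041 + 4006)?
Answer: 32641704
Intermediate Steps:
(4562 + (761 - 1*691))*(3041 + 4006) = (4562 + (761 - 691))*7047 = (4562 + 70)*7047 = 4632*7047 = 32641704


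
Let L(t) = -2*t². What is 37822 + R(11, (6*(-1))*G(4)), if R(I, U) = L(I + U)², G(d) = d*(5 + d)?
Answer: 7064440322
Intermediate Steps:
R(I, U) = 4*(I + U)⁴ (R(I, U) = (-2*(I + U)²)² = 4*(I + U)⁴)
37822 + R(11, (6*(-1))*G(4)) = 37822 + 4*(11 + (6*(-1))*(4*(5 + 4)))⁴ = 37822 + 4*(11 - 24*9)⁴ = 37822 + 4*(11 - 6*36)⁴ = 37822 + 4*(11 - 216)⁴ = 37822 + 4*(-205)⁴ = 37822 + 4*1766100625 = 37822 + 7064402500 = 7064440322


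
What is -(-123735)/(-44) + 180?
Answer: -115815/44 ≈ -2632.2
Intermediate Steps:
-(-123735)/(-44) + 180 = -(-123735)*(-1)/44 + 180 = -339*365/44 + 180 = -123735/44 + 180 = -115815/44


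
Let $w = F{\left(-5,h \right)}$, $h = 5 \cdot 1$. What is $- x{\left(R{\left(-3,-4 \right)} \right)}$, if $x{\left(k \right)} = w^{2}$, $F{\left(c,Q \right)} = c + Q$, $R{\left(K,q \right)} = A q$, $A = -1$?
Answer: $0$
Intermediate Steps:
$h = 5$
$R{\left(K,q \right)} = - q$
$F{\left(c,Q \right)} = Q + c$
$w = 0$ ($w = 5 - 5 = 0$)
$x{\left(k \right)} = 0$ ($x{\left(k \right)} = 0^{2} = 0$)
$- x{\left(R{\left(-3,-4 \right)} \right)} = \left(-1\right) 0 = 0$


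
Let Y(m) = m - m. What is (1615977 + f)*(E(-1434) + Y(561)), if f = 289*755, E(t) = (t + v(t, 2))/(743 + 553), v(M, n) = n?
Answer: -164158394/81 ≈ -2.0266e+6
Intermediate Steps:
E(t) = 1/648 + t/1296 (E(t) = (t + 2)/(743 + 553) = (2 + t)/1296 = (2 + t)*(1/1296) = 1/648 + t/1296)
Y(m) = 0
f = 218195
(1615977 + f)*(E(-1434) + Y(561)) = (1615977 + 218195)*((1/648 + (1/1296)*(-1434)) + 0) = 1834172*((1/648 - 239/216) + 0) = 1834172*(-179/162 + 0) = 1834172*(-179/162) = -164158394/81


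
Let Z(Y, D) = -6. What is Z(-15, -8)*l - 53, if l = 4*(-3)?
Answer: 19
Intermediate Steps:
l = -12
Z(-15, -8)*l - 53 = -6*(-12) - 53 = 72 - 53 = 19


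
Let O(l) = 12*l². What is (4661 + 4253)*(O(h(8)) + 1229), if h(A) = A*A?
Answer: 449096234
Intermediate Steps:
h(A) = A²
(4661 + 4253)*(O(h(8)) + 1229) = (4661 + 4253)*(12*(8²)² + 1229) = 8914*(12*64² + 1229) = 8914*(12*4096 + 1229) = 8914*(49152 + 1229) = 8914*50381 = 449096234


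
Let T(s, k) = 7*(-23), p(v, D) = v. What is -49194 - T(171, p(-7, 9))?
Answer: -49033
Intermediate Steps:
T(s, k) = -161
-49194 - T(171, p(-7, 9)) = -49194 - 1*(-161) = -49194 + 161 = -49033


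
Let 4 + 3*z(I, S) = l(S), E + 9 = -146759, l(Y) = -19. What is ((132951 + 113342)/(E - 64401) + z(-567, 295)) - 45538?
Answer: -28854237532/633507 ≈ -45547.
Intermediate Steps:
E = -146768 (E = -9 - 146759 = -146768)
z(I, S) = -23/3 (z(I, S) = -4/3 + (⅓)*(-19) = -4/3 - 19/3 = -23/3)
((132951 + 113342)/(E - 64401) + z(-567, 295)) - 45538 = ((132951 + 113342)/(-146768 - 64401) - 23/3) - 45538 = (246293/(-211169) - 23/3) - 45538 = (246293*(-1/211169) - 23/3) - 45538 = (-246293/211169 - 23/3) - 45538 = -5595766/633507 - 45538 = -28854237532/633507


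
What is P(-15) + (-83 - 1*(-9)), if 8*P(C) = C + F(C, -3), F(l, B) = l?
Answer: -311/4 ≈ -77.750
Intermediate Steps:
P(C) = C/4 (P(C) = (C + C)/8 = (2*C)/8 = C/4)
P(-15) + (-83 - 1*(-9)) = (¼)*(-15) + (-83 - 1*(-9)) = -15/4 + (-83 + 9) = -15/4 - 74 = -311/4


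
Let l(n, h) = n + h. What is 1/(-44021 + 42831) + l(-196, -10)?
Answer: -245141/1190 ≈ -206.00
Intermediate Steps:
l(n, h) = h + n
1/(-44021 + 42831) + l(-196, -10) = 1/(-44021 + 42831) + (-10 - 196) = 1/(-1190) - 206 = -1/1190 - 206 = -245141/1190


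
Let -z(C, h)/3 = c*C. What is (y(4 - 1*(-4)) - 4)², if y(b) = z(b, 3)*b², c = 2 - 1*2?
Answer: 16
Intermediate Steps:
c = 0 (c = 2 - 2 = 0)
z(C, h) = 0 (z(C, h) = -0*C = -3*0 = 0)
y(b) = 0 (y(b) = 0*b² = 0)
(y(4 - 1*(-4)) - 4)² = (0 - 4)² = (-4)² = 16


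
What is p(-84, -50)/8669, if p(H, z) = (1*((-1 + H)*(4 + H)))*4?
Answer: 27200/8669 ≈ 3.1376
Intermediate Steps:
p(H, z) = 4*(-1 + H)*(4 + H) (p(H, z) = ((-1 + H)*(4 + H))*4 = 4*(-1 + H)*(4 + H))
p(-84, -50)/8669 = (-16 + 4*(-84)² + 12*(-84))/8669 = (-16 + 4*7056 - 1008)*(1/8669) = (-16 + 28224 - 1008)*(1/8669) = 27200*(1/8669) = 27200/8669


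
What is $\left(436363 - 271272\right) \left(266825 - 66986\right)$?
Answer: $32991620349$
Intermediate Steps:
$\left(436363 - 271272\right) \left(266825 - 66986\right) = 165091 \cdot 199839 = 32991620349$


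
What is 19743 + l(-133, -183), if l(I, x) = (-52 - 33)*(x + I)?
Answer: 46603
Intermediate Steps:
l(I, x) = -85*I - 85*x (l(I, x) = -85*(I + x) = -85*I - 85*x)
19743 + l(-133, -183) = 19743 + (-85*(-133) - 85*(-183)) = 19743 + (11305 + 15555) = 19743 + 26860 = 46603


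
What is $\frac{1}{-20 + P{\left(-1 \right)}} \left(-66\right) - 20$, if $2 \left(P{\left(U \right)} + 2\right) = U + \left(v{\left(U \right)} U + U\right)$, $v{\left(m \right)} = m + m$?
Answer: $-17$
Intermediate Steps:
$v{\left(m \right)} = 2 m$
$P{\left(U \right)} = -2 + U + U^{2}$ ($P{\left(U \right)} = -2 + \frac{U + \left(2 U U + U\right)}{2} = -2 + \frac{U + \left(2 U^{2} + U\right)}{2} = -2 + \frac{U + \left(U + 2 U^{2}\right)}{2} = -2 + \frac{2 U + 2 U^{2}}{2} = -2 + \left(U + U^{2}\right) = -2 + U + U^{2}$)
$\frac{1}{-20 + P{\left(-1 \right)}} \left(-66\right) - 20 = \frac{1}{-20 - \left(3 - 1\right)} \left(-66\right) - 20 = \frac{1}{-20 - 2} \left(-66\right) - 20 = \frac{1}{-22} \left(-66\right) - 20 = \left(- \frac{1}{22}\right) \left(-66\right) - 20 = 3 - 20 = -17$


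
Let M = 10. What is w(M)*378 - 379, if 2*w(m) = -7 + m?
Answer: 188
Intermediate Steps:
w(m) = -7/2 + m/2 (w(m) = (-7 + m)/2 = -7/2 + m/2)
w(M)*378 - 379 = (-7/2 + (½)*10)*378 - 379 = (-7/2 + 5)*378 - 379 = (3/2)*378 - 379 = 567 - 379 = 188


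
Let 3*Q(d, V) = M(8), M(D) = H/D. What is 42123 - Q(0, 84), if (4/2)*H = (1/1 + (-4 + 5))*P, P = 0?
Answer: 42123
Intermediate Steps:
H = 0 (H = ((1/1 + (-4 + 5))*0)/2 = ((1*1 + 1)*0)/2 = ((1 + 1)*0)/2 = (2*0)/2 = (½)*0 = 0)
M(D) = 0 (M(D) = 0/D = 0)
Q(d, V) = 0 (Q(d, V) = (⅓)*0 = 0)
42123 - Q(0, 84) = 42123 - 1*0 = 42123 + 0 = 42123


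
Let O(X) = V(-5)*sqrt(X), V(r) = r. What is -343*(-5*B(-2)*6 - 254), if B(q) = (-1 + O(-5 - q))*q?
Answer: 107702 + 102900*I*sqrt(3) ≈ 1.077e+5 + 1.7823e+5*I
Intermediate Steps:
O(X) = -5*sqrt(X)
B(q) = q*(-1 - 5*sqrt(-5 - q)) (B(q) = (-1 - 5*sqrt(-5 - q))*q = q*(-1 - 5*sqrt(-5 - q)))
-343*(-5*B(-2)*6 - 254) = -343*(-(-5)*(-2)*(1 + 5*sqrt(-5 - 1*(-2)))*6 - 254) = -343*(-(-5)*(-2)*(1 + 5*sqrt(-5 + 2))*6 - 254) = -343*(-(-5)*(-2)*(1 + 5*sqrt(-3))*6 - 254) = -343*(-(-5)*(-2)*(1 + 5*(I*sqrt(3)))*6 - 254) = -343*(-(-5)*(-2)*(1 + 5*I*sqrt(3))*6 - 254) = -343*(-5*(2 + 10*I*sqrt(3))*6 - 254) = -343*((-10 - 50*I*sqrt(3))*6 - 254) = -343*((-60 - 300*I*sqrt(3)) - 254) = -343*(-314 - 300*I*sqrt(3)) = 107702 + 102900*I*sqrt(3)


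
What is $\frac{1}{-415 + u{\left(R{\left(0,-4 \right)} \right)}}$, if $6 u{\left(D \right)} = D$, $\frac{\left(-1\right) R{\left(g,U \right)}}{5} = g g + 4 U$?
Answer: $- \frac{3}{1205} \approx -0.0024896$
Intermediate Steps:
$R{\left(g,U \right)} = - 20 U - 5 g^{2}$ ($R{\left(g,U \right)} = - 5 \left(g g + 4 U\right) = - 5 \left(g^{2} + 4 U\right) = - 20 U - 5 g^{2}$)
$u{\left(D \right)} = \frac{D}{6}$
$\frac{1}{-415 + u{\left(R{\left(0,-4 \right)} \right)}} = \frac{1}{-415 + \frac{\left(-20\right) \left(-4\right) - 5 \cdot 0^{2}}{6}} = \frac{1}{-415 + \frac{80 - 0}{6}} = \frac{1}{-415 + \frac{80 + 0}{6}} = \frac{1}{-415 + \frac{1}{6} \cdot 80} = \frac{1}{-415 + \frac{40}{3}} = \frac{1}{- \frac{1205}{3}} = - \frac{3}{1205}$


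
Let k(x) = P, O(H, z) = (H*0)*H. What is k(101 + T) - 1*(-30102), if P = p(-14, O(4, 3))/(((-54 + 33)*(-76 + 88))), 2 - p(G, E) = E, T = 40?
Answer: 3792851/126 ≈ 30102.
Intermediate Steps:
O(H, z) = 0 (O(H, z) = 0*H = 0)
p(G, E) = 2 - E
P = -1/126 (P = (2 - 1*0)/(((-54 + 33)*(-76 + 88))) = (2 + 0)/((-21*12)) = 2/(-252) = 2*(-1/252) = -1/126 ≈ -0.0079365)
k(x) = -1/126
k(101 + T) - 1*(-30102) = -1/126 - 1*(-30102) = -1/126 + 30102 = 3792851/126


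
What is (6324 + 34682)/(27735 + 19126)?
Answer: 41006/46861 ≈ 0.87506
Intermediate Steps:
(6324 + 34682)/(27735 + 19126) = 41006/46861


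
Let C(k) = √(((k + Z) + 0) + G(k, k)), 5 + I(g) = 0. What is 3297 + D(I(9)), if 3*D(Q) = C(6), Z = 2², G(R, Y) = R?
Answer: 9895/3 ≈ 3298.3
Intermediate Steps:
Z = 4
I(g) = -5 (I(g) = -5 + 0 = -5)
C(k) = √(4 + 2*k) (C(k) = √(((k + 4) + 0) + k) = √(((4 + k) + 0) + k) = √((4 + k) + k) = √(4 + 2*k))
D(Q) = 4/3 (D(Q) = √(4 + 2*6)/3 = √(4 + 12)/3 = √16/3 = (⅓)*4 = 4/3)
3297 + D(I(9)) = 3297 + 4/3 = 9895/3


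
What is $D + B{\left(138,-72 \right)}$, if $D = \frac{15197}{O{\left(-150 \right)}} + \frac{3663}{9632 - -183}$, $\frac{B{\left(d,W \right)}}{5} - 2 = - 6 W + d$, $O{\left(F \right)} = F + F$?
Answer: $\frac{1654642069}{588900} \approx 2809.7$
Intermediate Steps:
$O{\left(F \right)} = 2 F$
$B{\left(d,W \right)} = 10 - 30 W + 5 d$ ($B{\left(d,W \right)} = 10 + 5 \left(- 6 W + d\right) = 10 + 5 \left(d - 6 W\right) = 10 - \left(- 5 d + 30 W\right) = 10 - 30 W + 5 d$)
$D = - \frac{29611931}{588900}$ ($D = \frac{15197}{2 \left(-150\right)} + \frac{3663}{9632 - -183} = \frac{15197}{-300} + \frac{3663}{9632 + 183} = 15197 \left(- \frac{1}{300}\right) + \frac{3663}{9815} = - \frac{15197}{300} + 3663 \cdot \frac{1}{9815} = - \frac{15197}{300} + \frac{3663}{9815} = - \frac{29611931}{588900} \approx -50.283$)
$D + B{\left(138,-72 \right)} = - \frac{29611931}{588900} + \left(10 - -2160 + 5 \cdot 138\right) = - \frac{29611931}{588900} + \left(10 + 2160 + 690\right) = - \frac{29611931}{588900} + 2860 = \frac{1654642069}{588900}$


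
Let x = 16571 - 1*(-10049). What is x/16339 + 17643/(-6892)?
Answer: -104803937/112608388 ≈ -0.93069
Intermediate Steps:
x = 26620 (x = 16571 + 10049 = 26620)
x/16339 + 17643/(-6892) = 26620/16339 + 17643/(-6892) = 26620*(1/16339) + 17643*(-1/6892) = 26620/16339 - 17643/6892 = -104803937/112608388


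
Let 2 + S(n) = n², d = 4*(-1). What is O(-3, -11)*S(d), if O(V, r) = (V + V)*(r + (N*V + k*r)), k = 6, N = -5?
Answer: 5208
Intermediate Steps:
d = -4
S(n) = -2 + n²
O(V, r) = 2*V*(-5*V + 7*r) (O(V, r) = (V + V)*(r + (-5*V + 6*r)) = (2*V)*(-5*V + 7*r) = 2*V*(-5*V + 7*r))
O(-3, -11)*S(d) = (2*(-3)*(-5*(-3) + 7*(-11)))*(-2 + (-4)²) = (2*(-3)*(15 - 77))*(-2 + 16) = (2*(-3)*(-62))*14 = 372*14 = 5208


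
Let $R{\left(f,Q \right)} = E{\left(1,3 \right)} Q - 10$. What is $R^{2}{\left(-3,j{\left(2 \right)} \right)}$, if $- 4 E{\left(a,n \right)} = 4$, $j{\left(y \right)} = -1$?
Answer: $81$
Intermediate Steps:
$E{\left(a,n \right)} = -1$ ($E{\left(a,n \right)} = \left(- \frac{1}{4}\right) 4 = -1$)
$R{\left(f,Q \right)} = -10 - Q$ ($R{\left(f,Q \right)} = - Q - 10 = -10 - Q$)
$R^{2}{\left(-3,j{\left(2 \right)} \right)} = \left(-10 - -1\right)^{2} = \left(-10 + 1\right)^{2} = \left(-9\right)^{2} = 81$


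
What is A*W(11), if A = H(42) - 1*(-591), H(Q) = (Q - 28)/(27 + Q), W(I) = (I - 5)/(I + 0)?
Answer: 81586/253 ≈ 322.47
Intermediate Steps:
W(I) = (-5 + I)/I
H(Q) = (-28 + Q)/(27 + Q)
A = 40793/69 (A = (-28 + 42)/(27 + 42) - 1*(-591) = 14/69 + 591 = 40793/69 ≈ 591.20)
A*W(11) = 40793*((-5 + 11)/11)/69 = 40793*((1/11)*6)/69 = (40793/69)*(6/11) = 81586/253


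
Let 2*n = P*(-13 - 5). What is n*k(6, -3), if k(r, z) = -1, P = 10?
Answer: 90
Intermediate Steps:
n = -90 (n = (10*(-13 - 5))/2 = (10*(-18))/2 = (1/2)*(-180) = -90)
n*k(6, -3) = -90*(-1) = 90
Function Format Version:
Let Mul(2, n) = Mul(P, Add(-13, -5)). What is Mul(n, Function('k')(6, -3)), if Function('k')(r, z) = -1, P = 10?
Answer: 90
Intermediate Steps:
n = -90 (n = Mul(Rational(1, 2), Mul(10, Add(-13, -5))) = Mul(Rational(1, 2), Mul(10, -18)) = Mul(Rational(1, 2), -180) = -90)
Mul(n, Function('k')(6, -3)) = Mul(-90, -1) = 90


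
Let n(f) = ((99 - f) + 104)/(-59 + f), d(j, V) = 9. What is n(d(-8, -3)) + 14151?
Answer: 353678/25 ≈ 14147.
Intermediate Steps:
n(f) = (203 - f)/(-59 + f)
n(d(-8, -3)) + 14151 = (203 - 1*9)/(-59 + 9) + 14151 = (203 - 9)/(-50) + 14151 = -1/50*194 + 14151 = -97/25 + 14151 = 353678/25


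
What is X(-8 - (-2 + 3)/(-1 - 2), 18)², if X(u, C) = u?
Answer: 529/9 ≈ 58.778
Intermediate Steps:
X(-8 - (-2 + 3)/(-1 - 2), 18)² = (-8 - (-2 + 3)/(-1 - 2))² = (-8 - 1/(-3))² = (-8 - (-1)/3)² = (-8 - 1*(-⅓))² = (-8 + ⅓)² = (-23/3)² = 529/9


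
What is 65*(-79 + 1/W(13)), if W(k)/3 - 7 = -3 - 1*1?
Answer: -46150/9 ≈ -5127.8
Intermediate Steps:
W(k) = 9 (W(k) = 21 + 3*(-3 - 1*1) = 21 + 3*(-3 - 1) = 21 + 3*(-4) = 21 - 12 = 9)
65*(-79 + 1/W(13)) = 65*(-79 + 1/9) = 65*(-79 + ⅑) = 65*(-710/9) = -46150/9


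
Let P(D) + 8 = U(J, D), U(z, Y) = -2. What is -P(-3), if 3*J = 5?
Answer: 10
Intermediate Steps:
J = 5/3 (J = (⅓)*5 = 5/3 ≈ 1.6667)
P(D) = -10 (P(D) = -8 - 2 = -10)
-P(-3) = -1*(-10) = 10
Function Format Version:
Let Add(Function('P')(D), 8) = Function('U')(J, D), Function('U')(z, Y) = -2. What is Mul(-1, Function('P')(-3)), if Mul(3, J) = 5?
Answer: 10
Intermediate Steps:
J = Rational(5, 3) (J = Mul(Rational(1, 3), 5) = Rational(5, 3) ≈ 1.6667)
Function('P')(D) = -10 (Function('P')(D) = Add(-8, -2) = -10)
Mul(-1, Function('P')(-3)) = Mul(-1, -10) = 10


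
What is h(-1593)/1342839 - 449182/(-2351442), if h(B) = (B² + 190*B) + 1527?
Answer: 977032208225/526268003973 ≈ 1.8565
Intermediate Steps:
h(B) = 1527 + B² + 190*B
h(-1593)/1342839 - 449182/(-2351442) = (1527 + (-1593)² + 190*(-1593))/1342839 - 449182/(-2351442) = (1527 + 2537649 - 302670)*(1/1342839) - 449182*(-1/2351442) = 2236506*(1/1342839) + 224591/1175721 = 745502/447613 + 224591/1175721 = 977032208225/526268003973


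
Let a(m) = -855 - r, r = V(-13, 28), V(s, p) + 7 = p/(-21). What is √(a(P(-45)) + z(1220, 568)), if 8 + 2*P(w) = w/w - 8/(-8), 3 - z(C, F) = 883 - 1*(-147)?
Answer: I*√16863/3 ≈ 43.286*I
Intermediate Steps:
z(C, F) = -1027 (z(C, F) = 3 - (883 - 1*(-147)) = 3 - (883 + 147) = 3 - 1*1030 = 3 - 1030 = -1027)
V(s, p) = -7 - p/21 (V(s, p) = -7 + p/(-21) = -7 + p*(-1/21) = -7 - p/21)
r = -25/3 (r = -7 - 1/21*28 = -7 - 4/3 = -25/3 ≈ -8.3333)
P(w) = -3 (P(w) = -4 + (w/w - 8/(-8))/2 = -4 + (1 - 8*(-⅛))/2 = -4 + (1 + 1)/2 = -4 + (½)*2 = -4 + 1 = -3)
a(m) = -2540/3 (a(m) = -855 - 1*(-25/3) = -855 + 25/3 = -2540/3)
√(a(P(-45)) + z(1220, 568)) = √(-2540/3 - 1027) = √(-5621/3) = I*√16863/3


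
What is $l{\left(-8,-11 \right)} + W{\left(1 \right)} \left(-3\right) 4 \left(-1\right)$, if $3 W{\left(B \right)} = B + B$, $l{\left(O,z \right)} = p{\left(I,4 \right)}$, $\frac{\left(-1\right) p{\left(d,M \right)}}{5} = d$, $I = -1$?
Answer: $13$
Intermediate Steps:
$p{\left(d,M \right)} = - 5 d$
$l{\left(O,z \right)} = 5$ ($l{\left(O,z \right)} = \left(-5\right) \left(-1\right) = 5$)
$W{\left(B \right)} = \frac{2 B}{3}$ ($W{\left(B \right)} = \frac{B + B}{3} = \frac{2 B}{3}$)
$l{\left(-8,-11 \right)} + W{\left(1 \right)} \left(-3\right) 4 \left(-1\right) = 5 + \frac{2}{3} \cdot 1 \left(-3\right) 4 \left(-1\right) = 5 + \frac{2 \left(\left(-12\right) \left(-1\right)\right)}{3} = 5 + \frac{2}{3} \cdot 12 = 5 + 8 = 13$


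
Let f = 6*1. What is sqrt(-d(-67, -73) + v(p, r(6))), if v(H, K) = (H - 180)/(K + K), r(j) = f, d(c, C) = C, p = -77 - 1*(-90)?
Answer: sqrt(2127)/6 ≈ 7.6866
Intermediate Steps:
p = 13 (p = -77 + 90 = 13)
f = 6
r(j) = 6
v(H, K) = (-180 + H)/(2*K) (v(H, K) = (-180 + H)/((2*K)) = (-180 + H)*(1/(2*K)) = (-180 + H)/(2*K))
sqrt(-d(-67, -73) + v(p, r(6))) = sqrt(-1*(-73) + (1/2)*(-180 + 13)/6) = sqrt(73 + (1/2)*(1/6)*(-167)) = sqrt(73 - 167/12) = sqrt(709/12) = sqrt(2127)/6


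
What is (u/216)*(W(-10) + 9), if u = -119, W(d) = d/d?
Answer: -595/108 ≈ -5.5093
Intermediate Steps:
W(d) = 1
(u/216)*(W(-10) + 9) = (-119/216)*(1 + 9) = -119*1/216*10 = -119/216*10 = -595/108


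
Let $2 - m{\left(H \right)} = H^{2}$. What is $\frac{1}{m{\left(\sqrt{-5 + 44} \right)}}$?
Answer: $- \frac{1}{37} \approx -0.027027$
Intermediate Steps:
$m{\left(H \right)} = 2 - H^{2}$
$\frac{1}{m{\left(\sqrt{-5 + 44} \right)}} = \frac{1}{2 - \left(\sqrt{-5 + 44}\right)^{2}} = \frac{1}{2 - \left(\sqrt{39}\right)^{2}} = \frac{1}{2 - 39} = \frac{1}{-37} = - \frac{1}{37}$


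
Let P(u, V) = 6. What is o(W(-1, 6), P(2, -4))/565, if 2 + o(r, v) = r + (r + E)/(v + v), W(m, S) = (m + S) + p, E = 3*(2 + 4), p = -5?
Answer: -1/1130 ≈ -0.00088496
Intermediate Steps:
E = 18 (E = 3*6 = 18)
W(m, S) = -5 + S + m (W(m, S) = (m + S) - 5 = (S + m) - 5 = -5 + S + m)
o(r, v) = -2 + r + (18 + r)/(2*v) (o(r, v) = -2 + (r + (r + 18)/(v + v)) = -2 + (r + (18 + r)/((2*v))) = -2 + (r + (18 + r)*(1/(2*v))) = -2 + (r + (18 + r)/(2*v)) = -2 + r + (18 + r)/(2*v))
o(W(-1, 6), P(2, -4))/565 = ((9 + (-5 + 6 - 1)/2 + 6*(-2 + (-5 + 6 - 1)))/6)/565 = ((9 + (1/2)*0 + 6*(-2 + 0))/6)*(1/565) = ((9 + 0 + 6*(-2))/6)*(1/565) = ((9 + 0 - 12)/6)*(1/565) = ((1/6)*(-3))*(1/565) = -1/2*1/565 = -1/1130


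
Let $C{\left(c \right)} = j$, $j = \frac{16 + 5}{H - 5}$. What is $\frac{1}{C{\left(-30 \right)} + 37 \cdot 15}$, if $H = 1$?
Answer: $\frac{4}{2199} \approx 0.001819$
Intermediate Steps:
$j = - \frac{21}{4}$ ($j = \frac{16 + 5}{1 - 5} = \frac{21}{-4} = 21 \left(- \frac{1}{4}\right) = - \frac{21}{4} \approx -5.25$)
$C{\left(c \right)} = - \frac{21}{4}$
$\frac{1}{C{\left(-30 \right)} + 37 \cdot 15} = \frac{1}{- \frac{21}{4} + 37 \cdot 15} = \frac{1}{- \frac{21}{4} + 555} = \frac{1}{\frac{2199}{4}} = \frac{4}{2199}$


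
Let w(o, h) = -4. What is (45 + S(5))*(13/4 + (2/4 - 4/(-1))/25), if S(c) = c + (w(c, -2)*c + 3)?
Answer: 11319/100 ≈ 113.19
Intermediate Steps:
S(c) = 3 - 3*c (S(c) = c + (-4*c + 3) = c + (3 - 4*c) = 3 - 3*c)
(45 + S(5))*(13/4 + (2/4 - 4/(-1))/25) = (45 + (3 - 3*5))*(13/4 + (2/4 - 4/(-1))/25) = (45 + (3 - 15))*(13*(1/4) + (2*(1/4) - 4*(-1))*(1/25)) = (45 - 12)*(13/4 + (1/2 + 4)*(1/25)) = 33*(13/4 + (9/2)*(1/25)) = 33*(13/4 + 9/50) = 33*(343/100) = 11319/100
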